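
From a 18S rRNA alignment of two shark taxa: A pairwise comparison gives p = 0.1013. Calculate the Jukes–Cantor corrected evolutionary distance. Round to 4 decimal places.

d = −(3/4) ln(1 − 4p/3) = −0.75 ln(1 − 0.135067) = −0.75 ln(0.864933)
  = −0.75 × (-0.145103) = 0.108827 substitutions/site.

0.1088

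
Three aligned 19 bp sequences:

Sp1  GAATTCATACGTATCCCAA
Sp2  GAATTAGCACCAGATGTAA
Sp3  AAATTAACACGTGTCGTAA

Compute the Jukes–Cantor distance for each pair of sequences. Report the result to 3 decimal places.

d(Sp1,Sp2) = 0.907, d(Sp1,Sp3) = 0.410, d(Sp2,Sp3) = 0.410

Sp1–Sp2: 10/19 sites differ → p ≈ 0.526316, d = −0.75 ln(1 − 0.701755) = 0.907380 ≈ 0.907.
Sp1–Sp3: 6/19 sites differ → p ≈ 0.315789, d = −0.75 ln(1 − 0.421052) = 0.409907 ≈ 0.410.
Sp2–Sp3: 6/19 sites differ → p ≈ 0.315789, d = −0.75 ln(1 − 0.421052) = 0.409907 ≈ 0.410.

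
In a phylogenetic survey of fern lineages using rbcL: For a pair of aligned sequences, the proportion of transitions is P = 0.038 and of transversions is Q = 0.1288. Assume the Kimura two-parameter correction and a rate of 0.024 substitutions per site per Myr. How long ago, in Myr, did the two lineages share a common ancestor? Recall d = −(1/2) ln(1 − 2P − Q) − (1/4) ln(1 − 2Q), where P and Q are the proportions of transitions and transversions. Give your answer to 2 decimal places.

3.94

Under the Kimura two-parameter model, d = −½ ln(1 − 2P − Q) − ¼ ln(1 − 2Q).
1 − 2P − Q = 0.7952, giving −½ ln(0.7952) = 0.114581.
1 − 2Q = 0.7424, giving −¼ ln(0.7424) = 0.074467.
d = 0.114581 + 0.074467 = 0.189048.
Under a molecular clock d = 2μt, so t = d/(2μ) = 0.189048 / (2 × 0.024) = 3.94 Myr.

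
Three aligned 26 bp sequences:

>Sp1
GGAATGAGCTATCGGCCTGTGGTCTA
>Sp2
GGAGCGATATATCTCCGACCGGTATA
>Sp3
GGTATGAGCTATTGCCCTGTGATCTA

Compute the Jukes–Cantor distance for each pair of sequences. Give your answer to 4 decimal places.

Sp1–Sp2: 11/26 sites differ → p ≈ 0.423077, d = −0.75 ln(1 − 0.564103) = 0.622762 ≈ 0.6228.
Sp1–Sp3: 4/26 sites differ → p ≈ 0.153846, d = −0.75 ln(1 − 0.205128) = 0.172181 ≈ 0.1722.
Sp2–Sp3: 13/26 sites differ → p = 0.5, d = −0.75 ln(1 − 0.666667) = 0.823960 ≈ 0.8240.

d(Sp1,Sp2) = 0.6228, d(Sp1,Sp3) = 0.1722, d(Sp2,Sp3) = 0.8240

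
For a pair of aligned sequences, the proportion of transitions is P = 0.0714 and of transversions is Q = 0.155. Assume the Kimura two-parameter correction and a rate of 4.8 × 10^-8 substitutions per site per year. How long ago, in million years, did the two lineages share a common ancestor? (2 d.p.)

2.81

Under the Kimura two-parameter model, d = −½ ln(1 − 2P − Q) − ¼ ln(1 − 2Q).
1 − 2P − Q = 0.7022, giving −½ ln(0.7022) = 0.176769.
1 − 2Q = 0.69, giving −¼ ln(0.69) = 0.092766.
d = 0.176769 + 0.092766 = 0.269535.
Under a molecular clock d = 2μt, so t = d/(2μ) = 0.269535 / (2 × 4.8 × 10^-8) = 2.81 million years.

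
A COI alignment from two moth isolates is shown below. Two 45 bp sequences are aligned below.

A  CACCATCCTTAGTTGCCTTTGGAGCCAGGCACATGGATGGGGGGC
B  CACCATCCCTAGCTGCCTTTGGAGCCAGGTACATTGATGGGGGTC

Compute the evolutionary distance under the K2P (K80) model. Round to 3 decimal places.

0.121

Of 45 sites, 3 differences are transitions and 2 are transversions, so P = 3/45 ≈ 0.066667 and Q = 2/45 ≈ 0.044444.
Under the Kimura two-parameter model, d = −½ ln(1 − 2P − Q) − ¼ ln(1 − 2Q).
1 − 2P − Q = 0.822222, giving −½ ln(0.822222) = 0.097872.
1 − 2Q = 0.911112, giving −¼ ln(0.911112) = 0.023272.
d = 0.097872 + 0.023272 = 0.121144.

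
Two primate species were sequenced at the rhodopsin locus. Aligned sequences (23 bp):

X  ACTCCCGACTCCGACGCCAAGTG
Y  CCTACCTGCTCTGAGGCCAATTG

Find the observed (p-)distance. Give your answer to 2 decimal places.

The sequences differ at 7 of 23 positions (sites 1, 4, 7, 8, 12, 15, 21).
p = 7/23 = 0.304347… ≈ 0.30 (to 2 d.p.).

0.30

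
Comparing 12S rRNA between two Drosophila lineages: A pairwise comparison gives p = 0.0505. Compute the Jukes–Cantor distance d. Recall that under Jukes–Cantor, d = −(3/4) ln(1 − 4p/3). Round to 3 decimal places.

d = −(3/4) ln(1 − 4p/3) = −0.75 ln(1 − 0.067333) = −0.75 ln(0.932667)
  = −0.75 × (-0.069707) = 0.052280 substitutions/site.

0.052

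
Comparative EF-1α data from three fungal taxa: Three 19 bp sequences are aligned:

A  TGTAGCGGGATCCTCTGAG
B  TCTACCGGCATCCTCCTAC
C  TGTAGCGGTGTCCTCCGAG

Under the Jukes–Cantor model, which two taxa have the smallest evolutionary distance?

A and C

A–B: 6/19 differ, p = 0.316, d = 0.410.
A–C: 3/19 differ, p = 0.158, d = 0.177.
B–C: 6/19 differ, p = 0.316, d = 0.410.
The smallest distance is between A and C.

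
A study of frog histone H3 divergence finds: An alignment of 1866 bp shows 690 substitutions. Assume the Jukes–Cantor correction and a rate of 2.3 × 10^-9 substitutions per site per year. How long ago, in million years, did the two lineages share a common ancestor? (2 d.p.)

p = 690/1866 ≈ 0.369775.
d = −(3/4) ln(1 − 4p/3) = −0.75 ln(1 − 0.493033) = −0.75 ln(0.506967)
  = −0.75 × (-0.679309) = 0.509482 substitutions/site.
Under a molecular clock d = 2μt, so t = d/(2μ) = 0.509482 / (2 × 2.3 × 10^-9) = 110.76 million years.

110.76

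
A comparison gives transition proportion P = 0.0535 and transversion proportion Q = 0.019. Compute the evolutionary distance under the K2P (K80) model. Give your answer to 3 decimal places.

Under the Kimura two-parameter model, d = −½ ln(1 − 2P − Q) − ¼ ln(1 − 2Q).
1 − 2P − Q = 0.874, giving −½ ln(0.874) = 0.067337.
1 − 2Q = 0.962, giving −¼ ln(0.962) = 0.009685.
d = 0.067337 + 0.009685 = 0.077022.

0.077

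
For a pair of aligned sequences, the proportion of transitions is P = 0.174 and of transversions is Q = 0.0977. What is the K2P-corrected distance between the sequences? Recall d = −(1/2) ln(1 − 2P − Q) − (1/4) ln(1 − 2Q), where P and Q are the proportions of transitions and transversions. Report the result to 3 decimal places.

0.349

Under the Kimura two-parameter model, d = −½ ln(1 − 2P − Q) − ¼ ln(1 − 2Q).
1 − 2P − Q = 0.5543, giving −½ ln(0.5543) = 0.295025.
1 − 2Q = 0.8046, giving −¼ ln(0.8046) = 0.054353.
d = 0.295025 + 0.054353 = 0.349378.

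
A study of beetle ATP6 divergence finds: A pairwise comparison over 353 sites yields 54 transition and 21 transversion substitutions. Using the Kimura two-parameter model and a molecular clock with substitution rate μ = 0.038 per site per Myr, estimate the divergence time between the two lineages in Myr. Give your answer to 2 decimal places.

P = 54/353 ≈ 0.152975 and Q = 21/353 ≈ 0.05949.
Under the Kimura two-parameter model, d = −½ ln(1 − 2P − Q) − ¼ ln(1 − 2Q).
1 − 2P − Q = 0.63456, giving −½ ln(0.63456) = 0.227412.
1 − 2Q = 0.88102, giving −¼ ln(0.88102) = 0.031669.
d = 0.227412 + 0.031669 = 0.259081.
Under a molecular clock d = 2μt, so t = d/(2μ) = 0.259081 / (2 × 0.038) = 3.41 Myr.

3.41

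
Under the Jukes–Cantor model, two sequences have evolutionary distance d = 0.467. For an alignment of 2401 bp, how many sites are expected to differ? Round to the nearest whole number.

835

Invert JC69: p = (3/4)(1 − e^(−4d/3)) = 0.75 × (1 − e^(-0.622667)) = 0.75 × (1 − 0.536512) = 0.347616.
Expected differing sites = pL ≈ 0.347616 × 2401 = 834.626016 ≈ 835.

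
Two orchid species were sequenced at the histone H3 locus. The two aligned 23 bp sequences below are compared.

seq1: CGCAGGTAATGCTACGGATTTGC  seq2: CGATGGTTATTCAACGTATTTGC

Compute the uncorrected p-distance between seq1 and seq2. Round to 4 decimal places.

The sequences differ at 6 of 23 positions (sites 3, 4, 8, 11, 13, 17).
p = 6/23 = 0.260869… ≈ 0.2609 (to 4 d.p.).

0.2609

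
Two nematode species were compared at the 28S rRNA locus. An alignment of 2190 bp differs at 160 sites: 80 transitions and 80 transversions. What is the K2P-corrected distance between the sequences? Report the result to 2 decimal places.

P = 80/2190 ≈ 0.03653 and Q = 80/2190 ≈ 0.03653.
Under the Kimura two-parameter model, d = −½ ln(1 − 2P − Q) − ¼ ln(1 − 2Q).
1 − 2P − Q = 0.89041, giving −½ ln(0.89041) = 0.058037.
1 − 2Q = 0.92694, giving −¼ ln(0.92694) = 0.018967.
d = 0.058037 + 0.018967 = 0.077004.

0.08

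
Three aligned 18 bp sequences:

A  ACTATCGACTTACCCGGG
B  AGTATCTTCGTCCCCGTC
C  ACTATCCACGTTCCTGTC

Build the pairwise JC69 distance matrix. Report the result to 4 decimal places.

d(A,B) = 0.5482, d(A,C) = 0.4408, d(B,C) = 0.3470

A–B: 7/18 sites differ → p ≈ 0.388889, d = −0.75 ln(1 − 0.518519) = 0.548166 ≈ 0.5482.
A–C: 6/18 sites differ → p ≈ 0.333333, d = −0.75 ln(1 − 0.444444) = 0.440839 ≈ 0.4408.
B–C: 5/18 sites differ → p ≈ 0.277778, d = −0.75 ln(1 − 0.370371) = 0.346968 ≈ 0.3470.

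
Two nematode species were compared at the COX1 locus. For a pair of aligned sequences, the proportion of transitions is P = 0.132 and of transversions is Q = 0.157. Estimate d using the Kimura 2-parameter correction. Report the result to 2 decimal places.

0.37

Under the Kimura two-parameter model, d = −½ ln(1 − 2P − Q) − ¼ ln(1 − 2Q).
1 − 2P − Q = 0.579, giving −½ ln(0.579) = 0.273226.
1 − 2Q = 0.686, giving −¼ ln(0.686) = 0.094219.
d = 0.273226 + 0.094219 = 0.367445.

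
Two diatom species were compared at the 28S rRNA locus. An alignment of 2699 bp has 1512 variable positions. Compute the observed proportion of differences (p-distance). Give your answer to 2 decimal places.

p = 1512/2699 = 0.560207… ≈ 0.56 (to 2 d.p.).

0.56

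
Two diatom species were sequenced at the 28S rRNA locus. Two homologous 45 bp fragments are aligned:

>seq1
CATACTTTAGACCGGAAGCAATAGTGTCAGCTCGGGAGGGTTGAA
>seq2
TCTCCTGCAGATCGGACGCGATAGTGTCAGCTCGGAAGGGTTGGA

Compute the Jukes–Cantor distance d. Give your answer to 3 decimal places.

The sequences differ at 10 of 45 sites (1, 2, 4, 7, 8, 12, 17, 20, 36, 44), so p = 10/45 ≈ 0.222222.
d = −(3/4) ln(1 − 4p/3) = −0.75 ln(1 − 0.296296) = −0.75 ln(0.703704)
  = −0.75 × (-0.351397) = 0.263548 substitutions/site.

0.264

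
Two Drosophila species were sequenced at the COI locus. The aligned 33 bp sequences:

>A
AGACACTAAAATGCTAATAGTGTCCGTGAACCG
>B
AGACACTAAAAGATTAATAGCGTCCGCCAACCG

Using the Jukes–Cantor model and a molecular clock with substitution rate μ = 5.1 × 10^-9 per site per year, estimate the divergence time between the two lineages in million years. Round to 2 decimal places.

The sequences differ at 6 of 33 sites (12, 13, 14, 21, 27, 28), so p = 6/33 ≈ 0.181818.
d = −(3/4) ln(1 − 4p/3) = −0.75 ln(1 − 0.242424) = −0.75 ln(0.757576)
  = −0.75 × (-0.277631) = 0.208223 substitutions/site.
Under a molecular clock d = 2μt, so t = d/(2μ) = 0.208223 / (2 × 5.1 × 10^-9) = 20.41 million years.

20.41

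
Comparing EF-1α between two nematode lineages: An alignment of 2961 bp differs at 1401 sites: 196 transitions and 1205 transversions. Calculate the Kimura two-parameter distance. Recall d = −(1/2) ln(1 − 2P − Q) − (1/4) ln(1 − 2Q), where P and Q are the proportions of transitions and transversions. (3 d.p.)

P = 196/2961 ≈ 0.066194 and Q = 1205/2961 ≈ 0.406957.
Under the Kimura two-parameter model, d = −½ ln(1 − 2P − Q) − ¼ ln(1 − 2Q).
1 − 2P − Q = 0.460655, giving −½ ln(0.460655) = 0.387553.
1 − 2Q = 0.186086, giving −¼ ln(0.186086) = 0.420387.
d = 0.387553 + 0.420387 = 0.807940.

0.808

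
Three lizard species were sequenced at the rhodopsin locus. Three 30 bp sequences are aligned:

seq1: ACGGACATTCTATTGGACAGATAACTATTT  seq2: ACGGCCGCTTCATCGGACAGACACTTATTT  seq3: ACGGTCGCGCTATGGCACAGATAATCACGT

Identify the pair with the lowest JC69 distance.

seq1 and seq2

seq1–seq2: 9/30 differ, p = 0.300, d = 0.383.
seq1–seq3: 10/30 differ, p = 0.333, d = 0.441.
seq2–seq3: 11/30 differ, p = 0.367, d = 0.503.
The smallest distance is between seq1 and seq2.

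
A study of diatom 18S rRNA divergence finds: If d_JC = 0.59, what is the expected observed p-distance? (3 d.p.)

0.408

p = (3/4)(1 − e^(−4d/3)) = 0.75 × (1 − e^(-0.786667)) = 0.75 × (1 − 0.455360) = 0.408480.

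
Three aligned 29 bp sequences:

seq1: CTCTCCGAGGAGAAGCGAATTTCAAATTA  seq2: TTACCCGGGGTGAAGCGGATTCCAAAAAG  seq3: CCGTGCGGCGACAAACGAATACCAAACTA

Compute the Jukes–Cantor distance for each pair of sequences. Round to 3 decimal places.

seq1–seq2: 10/29 sites differ → p ≈ 0.344828, d = −0.75 ln(1 − 0.459771) = 0.461822 ≈ 0.462.
seq1–seq3: 10/29 sites differ → p ≈ 0.344828, d = −0.75 ln(1 − 0.459771) = 0.461822 ≈ 0.462.
seq2–seq3: 14/29 sites differ → p ≈ 0.482759, d = −0.75 ln(1 − 0.643679) = 0.773942 ≈ 0.774.

d(seq1,seq2) = 0.462, d(seq1,seq3) = 0.462, d(seq2,seq3) = 0.774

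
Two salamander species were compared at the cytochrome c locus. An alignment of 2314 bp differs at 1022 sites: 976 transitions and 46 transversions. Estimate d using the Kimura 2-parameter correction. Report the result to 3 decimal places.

1.006

P = 976/2314 ≈ 0.42178 and Q = 46/2314 ≈ 0.019879.
Under the Kimura two-parameter model, d = −½ ln(1 − 2P − Q) − ¼ ln(1 − 2Q).
1 − 2P − Q = 0.136561, giving −½ ln(0.136561) = 0.995492.
1 − 2Q = 0.960242, giving −¼ ln(0.960242) = 0.010142.
d = 0.995492 + 0.010142 = 1.005634.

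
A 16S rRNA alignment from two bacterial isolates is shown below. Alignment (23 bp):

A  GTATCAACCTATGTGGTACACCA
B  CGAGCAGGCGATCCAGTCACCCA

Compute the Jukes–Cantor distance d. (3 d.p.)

0.892

The sequences differ at 12 of 23 sites, so p = 12/23 ≈ 0.521739.
d = −(3/4) ln(1 − 4p/3) = −0.75 ln(1 − 0.695652) = −0.75 ln(0.304348)
  = −0.75 × (-1.189583) = 0.892187 substitutions/site.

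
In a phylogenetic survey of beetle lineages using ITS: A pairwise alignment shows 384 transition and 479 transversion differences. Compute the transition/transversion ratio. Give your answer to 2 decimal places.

0.80

R = 384/479 = 0.801670… ≈ 0.80 (to 2 d.p.).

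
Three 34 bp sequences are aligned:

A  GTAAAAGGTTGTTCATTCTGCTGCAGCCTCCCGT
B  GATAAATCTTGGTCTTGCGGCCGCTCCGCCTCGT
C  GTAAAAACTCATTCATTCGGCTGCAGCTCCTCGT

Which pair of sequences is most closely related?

A–B: 14/34 differ, p = 0.412, d = 0.597.
A–C: 8/34 differ, p = 0.235, d = 0.282.
B–C: 12/34 differ, p = 0.353, d = 0.477.
The smallest distance is between A and C.

A and C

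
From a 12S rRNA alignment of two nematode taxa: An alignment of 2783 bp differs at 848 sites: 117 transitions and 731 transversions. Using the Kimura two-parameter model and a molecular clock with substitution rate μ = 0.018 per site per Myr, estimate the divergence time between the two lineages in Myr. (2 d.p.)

P = 117/2783 ≈ 0.042041 and Q = 731/2783 ≈ 0.262666.
Under the Kimura two-parameter model, d = −½ ln(1 − 2P − Q) − ¼ ln(1 − 2Q).
1 − 2P − Q = 0.653252, giving −½ ln(0.653252) = 0.212896.
1 − 2Q = 0.474668, giving −¼ ln(0.474668) = 0.186285.
d = 0.212896 + 0.186285 = 0.399181.
Under a molecular clock d = 2μt, so t = d/(2μ) = 0.399181 / (2 × 0.018) = 11.09 Myr.

11.09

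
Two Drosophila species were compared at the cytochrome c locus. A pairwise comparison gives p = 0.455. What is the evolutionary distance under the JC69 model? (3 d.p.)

d = −(3/4) ln(1 − 4p/3) = −0.75 ln(1 − 0.606667) = −0.75 ln(0.393333)
  = −0.75 × (-0.933099) = 0.699824 substitutions/site.

0.700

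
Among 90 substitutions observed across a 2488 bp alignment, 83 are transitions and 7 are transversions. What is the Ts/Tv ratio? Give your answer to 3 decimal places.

R = 83/7 = 11.857142… ≈ 11.857 (to 3 d.p.).

11.857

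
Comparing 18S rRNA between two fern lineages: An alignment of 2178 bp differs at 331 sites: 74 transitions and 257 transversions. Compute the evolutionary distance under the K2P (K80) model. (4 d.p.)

P = 74/2178 ≈ 0.033976 and Q = 257/2178 ≈ 0.117998.
Under the Kimura two-parameter model, d = −½ ln(1 − 2P − Q) − ¼ ln(1 − 2Q).
1 − 2P − Q = 0.81405, giving −½ ln(0.81405) = 0.102867.
1 − 2Q = 0.764004, giving −¼ ln(0.764004) = 0.067296.
d = 0.102867 + 0.067296 = 0.170163.

0.1702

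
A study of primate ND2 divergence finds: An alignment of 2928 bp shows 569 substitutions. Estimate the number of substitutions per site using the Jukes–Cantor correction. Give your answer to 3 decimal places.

0.225

p = 569/2928 ≈ 0.194331.
d = −(3/4) ln(1 − 4p/3) = −0.75 ln(1 − 0.259108) = −0.75 ln(0.740892)
  = −0.75 × (-0.299900) = 0.224925 substitutions/site.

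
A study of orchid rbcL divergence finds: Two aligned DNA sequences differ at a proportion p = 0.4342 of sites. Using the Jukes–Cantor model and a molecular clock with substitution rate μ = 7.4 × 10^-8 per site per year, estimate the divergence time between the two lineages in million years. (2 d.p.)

d = −(3/4) ln(1 − 4p/3) = −0.75 ln(1 − 0.578933) = −0.75 ln(0.421067)
  = −0.75 × (-0.864963) = 0.648722 substitutions/site.
Under a molecular clock d = 2μt, so t = d/(2μ) = 0.648722 / (2 × 7.4 × 10^-8) = 4.38 million years.

4.38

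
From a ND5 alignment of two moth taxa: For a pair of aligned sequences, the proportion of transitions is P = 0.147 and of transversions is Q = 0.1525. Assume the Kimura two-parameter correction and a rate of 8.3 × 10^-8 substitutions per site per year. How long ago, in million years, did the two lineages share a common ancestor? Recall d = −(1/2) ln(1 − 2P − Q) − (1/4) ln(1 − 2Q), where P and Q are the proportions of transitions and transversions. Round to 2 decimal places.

2.33

Under the Kimura two-parameter model, d = −½ ln(1 − 2P − Q) − ¼ ln(1 − 2Q).
1 − 2P − Q = 0.5535, giving −½ ln(0.5535) = 0.295747.
1 − 2Q = 0.695, giving −¼ ln(0.695) = 0.090961.
d = 0.295747 + 0.090961 = 0.386708.
Under a molecular clock d = 2μt, so t = d/(2μ) = 0.386708 / (2 × 8.3 × 10^-8) = 2.33 million years.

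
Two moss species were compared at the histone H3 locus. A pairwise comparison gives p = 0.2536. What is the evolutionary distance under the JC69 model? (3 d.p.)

0.310

d = −(3/4) ln(1 − 4p/3) = −0.75 ln(1 − 0.338133) = −0.75 ln(0.661867)
  = −0.75 × (-0.412691) = 0.309518 substitutions/site.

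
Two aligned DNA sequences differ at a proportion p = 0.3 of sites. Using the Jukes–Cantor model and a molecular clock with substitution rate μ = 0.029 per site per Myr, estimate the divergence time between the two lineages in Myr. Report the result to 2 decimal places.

d = −(3/4) ln(1 − 4p/3) = −0.75 ln(1 − 0.4) = −0.75 ln(0.6)
  = −0.75 × (-0.510826) = 0.383120 substitutions/site.
Under a molecular clock d = 2μt, so t = d/(2μ) = 0.383120 / (2 × 0.029) = 6.61 Myr.

6.61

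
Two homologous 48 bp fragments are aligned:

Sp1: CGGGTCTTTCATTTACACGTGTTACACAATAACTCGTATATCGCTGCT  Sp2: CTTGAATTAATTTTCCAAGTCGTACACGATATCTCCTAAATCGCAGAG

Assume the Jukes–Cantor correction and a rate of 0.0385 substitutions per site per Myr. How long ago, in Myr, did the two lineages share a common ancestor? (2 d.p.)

6.75

The sequences differ at 18 of 48 sites, so p = 18/48 = 0.375.
d = −(3/4) ln(1 − 4p/3) = −0.75 ln(1 − 0.5) = −0.75 ln(0.5)
  = −0.75 × (-0.693147) = 0.519860 substitutions/site.
Under a molecular clock d = 2μt, so t = d/(2μ) = 0.519860 / (2 × 0.0385) = 6.75 Myr.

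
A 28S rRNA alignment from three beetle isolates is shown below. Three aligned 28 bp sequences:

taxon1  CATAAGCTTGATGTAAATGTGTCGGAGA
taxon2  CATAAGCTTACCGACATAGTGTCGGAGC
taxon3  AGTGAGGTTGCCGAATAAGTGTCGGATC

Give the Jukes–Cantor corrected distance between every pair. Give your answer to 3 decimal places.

d(taxon1,taxon2) = 0.360, d(taxon1,taxon3) = 0.556, d(taxon2,taxon3) = 0.420

taxon1–taxon2: 8/28 sites differ → p ≈ 0.285714, d = −0.75 ln(1 − 0.380952) = 0.359679 ≈ 0.360.
taxon1–taxon3: 11/28 sites differ → p ≈ 0.392857, d = −0.75 ln(1 − 0.523809) = 0.556452 ≈ 0.556.
taxon2–taxon3: 9/28 sites differ → p ≈ 0.321429, d = −0.75 ln(1 − 0.428572) = 0.419713 ≈ 0.420.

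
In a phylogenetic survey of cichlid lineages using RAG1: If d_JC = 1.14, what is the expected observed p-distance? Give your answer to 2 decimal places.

0.59

p = (3/4)(1 − e^(−4d/3)) = 0.75 × (1 − e^(-1.52)) = 0.75 × (1 − 0.218712) = 0.585966.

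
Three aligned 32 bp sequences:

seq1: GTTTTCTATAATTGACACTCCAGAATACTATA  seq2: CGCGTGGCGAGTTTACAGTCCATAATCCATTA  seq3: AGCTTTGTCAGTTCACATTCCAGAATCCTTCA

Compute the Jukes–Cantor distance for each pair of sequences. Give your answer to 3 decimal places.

seq1–seq2: 15/32 sites differ → p = 0.46875, d = −0.75 ln(1 − 0.625) = 0.735622 ≈ 0.736.
seq1–seq3: 13/32 sites differ → p = 0.40625, d = −0.75 ln(1 − 0.541667) = 0.585119 ≈ 0.585.
seq2–seq3: 10/32 sites differ → p = 0.3125, d = −0.75 ln(1 − 0.416667) = 0.404248 ≈ 0.404.

d(seq1,seq2) = 0.736, d(seq1,seq3) = 0.585, d(seq2,seq3) = 0.404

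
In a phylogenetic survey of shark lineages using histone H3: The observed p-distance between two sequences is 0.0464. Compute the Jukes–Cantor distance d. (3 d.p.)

d = −(3/4) ln(1 − 4p/3) = −0.75 ln(1 − 0.061867) = −0.75 ln(0.938133)
  = −0.75 × (-0.063864) = 0.047898 substitutions/site.

0.048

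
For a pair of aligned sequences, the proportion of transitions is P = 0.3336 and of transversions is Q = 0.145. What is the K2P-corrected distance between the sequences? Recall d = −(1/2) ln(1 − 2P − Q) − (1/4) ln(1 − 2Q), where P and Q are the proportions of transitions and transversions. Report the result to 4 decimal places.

Under the Kimura two-parameter model, d = −½ ln(1 − 2P − Q) − ¼ ln(1 − 2Q).
1 − 2P − Q = 0.1878, giving −½ ln(0.1878) = 0.836189.
1 − 2Q = 0.71, giving −¼ ln(0.71) = 0.085623.
d = 0.836189 + 0.085623 = 0.921812.

0.9218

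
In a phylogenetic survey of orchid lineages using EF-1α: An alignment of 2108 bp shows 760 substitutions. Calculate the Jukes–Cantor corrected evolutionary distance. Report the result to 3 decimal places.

p = 760/2108 ≈ 0.360531.
d = −(3/4) ln(1 − 4p/3) = −0.75 ln(1 − 0.480708) = −0.75 ln(0.519292)
  = −0.75 × (-0.655289) = 0.491467 substitutions/site.

0.491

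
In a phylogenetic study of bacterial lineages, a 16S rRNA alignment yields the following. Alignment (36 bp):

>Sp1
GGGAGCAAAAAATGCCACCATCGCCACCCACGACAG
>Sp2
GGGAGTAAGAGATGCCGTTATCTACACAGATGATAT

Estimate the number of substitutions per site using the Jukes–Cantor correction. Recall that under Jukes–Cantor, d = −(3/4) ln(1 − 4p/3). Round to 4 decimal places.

0.4926

The sequences differ at 13 of 36 sites, so p = 13/36 ≈ 0.361111.
d = −(3/4) ln(1 − 4p/3) = −0.75 ln(1 − 0.481481) = −0.75 ln(0.518519)
  = −0.75 × (-0.656779) = 0.492584 substitutions/site.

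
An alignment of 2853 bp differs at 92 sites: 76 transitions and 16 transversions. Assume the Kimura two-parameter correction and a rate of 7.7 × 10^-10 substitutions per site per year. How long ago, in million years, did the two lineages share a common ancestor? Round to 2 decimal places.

P = 76/2853 ≈ 0.026639 and Q = 16/2853 ≈ 0.005608.
Under the Kimura two-parameter model, d = −½ ln(1 − 2P − Q) − ¼ ln(1 − 2Q).
1 − 2P − Q = 0.941114, giving −½ ln(0.941114) = 0.030345.
1 − 2Q = 0.988784, giving −¼ ln(0.988784) = 0.002820.
d = 0.030345 + 0.002820 = 0.033165.
Under a molecular clock d = 2μt, so t = d/(2μ) = 0.033165 / (2 × 7.7 × 10^-10) = 21.54 million years.

21.54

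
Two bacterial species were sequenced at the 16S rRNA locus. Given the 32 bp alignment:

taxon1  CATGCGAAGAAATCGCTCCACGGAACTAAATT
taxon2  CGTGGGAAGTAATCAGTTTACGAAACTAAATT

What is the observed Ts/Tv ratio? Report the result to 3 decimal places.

Transitions are A↔G and C↔T; transversions are all other mismatches.
Transitions: 5. Transversions: 3.
R = 5/3 = 1.666666… ≈ 1.667 (to 3 d.p.).

1.667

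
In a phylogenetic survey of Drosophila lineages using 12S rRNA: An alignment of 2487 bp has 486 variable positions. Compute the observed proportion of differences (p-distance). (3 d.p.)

0.195

p = 486/2487 = 0.195416… ≈ 0.195 (to 3 d.p.).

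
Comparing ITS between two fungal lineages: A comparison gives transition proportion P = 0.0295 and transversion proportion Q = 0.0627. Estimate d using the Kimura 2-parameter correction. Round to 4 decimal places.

Under the Kimura two-parameter model, d = −½ ln(1 − 2P − Q) − ¼ ln(1 − 2Q).
1 − 2P − Q = 0.8783, giving −½ ln(0.8783) = 0.064884.
1 − 2Q = 0.8746, giving −¼ ln(0.8746) = 0.033497.
d = 0.064884 + 0.033497 = 0.098381.

0.0984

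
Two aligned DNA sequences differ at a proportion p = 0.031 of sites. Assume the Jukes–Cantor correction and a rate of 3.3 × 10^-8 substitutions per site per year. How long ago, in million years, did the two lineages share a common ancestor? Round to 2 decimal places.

d = −(3/4) ln(1 − 4p/3) = −0.75 ln(1 − 0.041333) = −0.75 ln(0.958667)
  = −0.75 × (-0.042212) = 0.031659 substitutions/site.
Under a molecular clock d = 2μt, so t = d/(2μ) = 0.031659 / (2 × 3.3 × 10^-8) = 0.48 million years.

0.48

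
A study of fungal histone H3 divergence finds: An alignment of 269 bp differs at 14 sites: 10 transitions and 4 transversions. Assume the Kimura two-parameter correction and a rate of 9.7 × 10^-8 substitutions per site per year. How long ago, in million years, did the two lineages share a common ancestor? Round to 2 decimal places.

0.28

P = 10/269 ≈ 0.037175 and Q = 4/269 ≈ 0.01487.
Under the Kimura two-parameter model, d = −½ ln(1 − 2P − Q) − ¼ ln(1 − 2Q).
1 − 2P − Q = 0.91078, giving −½ ln(0.91078) = 0.046727.
1 − 2Q = 0.97026, giving −¼ ln(0.97026) = 0.007548.
d = 0.046727 + 0.007548 = 0.054275.
Under a molecular clock d = 2μt, so t = d/(2μ) = 0.054275 / (2 × 9.7 × 10^-8) = 0.28 million years.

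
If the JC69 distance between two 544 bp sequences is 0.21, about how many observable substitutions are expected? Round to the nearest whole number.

Invert JC69: p = (3/4)(1 − e^(−4d/3)) = 0.75 × (1 − e^(-0.28)) = 0.75 × (1 − 0.755784) = 0.183162.
Expected differing sites = pL ≈ 0.183162 × 544 = 99.640128 ≈ 100.

100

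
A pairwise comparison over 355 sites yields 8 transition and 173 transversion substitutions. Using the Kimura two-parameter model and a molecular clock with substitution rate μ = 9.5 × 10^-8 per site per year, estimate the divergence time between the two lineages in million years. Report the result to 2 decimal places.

P = 8/355 ≈ 0.022535 and Q = 173/355 ≈ 0.487324.
Under the Kimura two-parameter model, d = −½ ln(1 − 2P − Q) − ¼ ln(1 − 2Q).
1 − 2P − Q = 0.467606, giving −½ ln(0.467606) = 0.380065.
1 − 2Q = 0.025352, giving −¼ ln(0.025352) = 0.918724.
d = 0.380065 + 0.918724 = 1.298789.
Under a molecular clock d = 2μt, so t = d/(2μ) = 1.298789 / (2 × 9.5 × 10^-8) = 6.84 million years.

6.84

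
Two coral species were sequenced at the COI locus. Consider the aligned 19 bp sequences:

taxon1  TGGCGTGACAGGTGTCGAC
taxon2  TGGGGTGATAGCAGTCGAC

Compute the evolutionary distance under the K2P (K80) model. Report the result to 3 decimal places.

0.248

Of 19 sites, 1 differences are transitions and 3 are transversions, so P = 1/19 ≈ 0.052632 and Q = 3/19 ≈ 0.157895.
Under the Kimura two-parameter model, d = −½ ln(1 − 2P − Q) − ¼ ln(1 − 2Q).
1 − 2P − Q = 0.736841, giving −½ ln(0.736841) = 0.152692.
1 − 2Q = 0.68421, giving −¼ ln(0.68421) = 0.094873.
d = 0.152692 + 0.094873 = 0.247565.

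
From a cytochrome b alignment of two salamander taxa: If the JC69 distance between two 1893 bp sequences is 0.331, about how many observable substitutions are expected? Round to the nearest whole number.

Invert JC69: p = (3/4)(1 − e^(−4d/3)) = 0.75 × (1 − e^(-0.441333)) = 0.75 × (1 − 0.643178) = 0.267617.
Expected differing sites = pL ≈ 0.267617 × 1893 = 506.598981 ≈ 507.

507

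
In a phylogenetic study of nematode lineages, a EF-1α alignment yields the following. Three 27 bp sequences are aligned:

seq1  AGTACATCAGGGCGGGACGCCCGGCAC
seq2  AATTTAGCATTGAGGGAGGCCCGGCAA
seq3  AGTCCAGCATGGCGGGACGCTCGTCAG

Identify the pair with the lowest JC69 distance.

seq1–seq2: 9/27 differ, p = 0.333, d = 0.441.
seq1–seq3: 6/27 differ, p = 0.222, d = 0.264.
seq2–seq3: 9/27 differ, p = 0.333, d = 0.441.
The smallest distance is between seq1 and seq3.

seq1 and seq3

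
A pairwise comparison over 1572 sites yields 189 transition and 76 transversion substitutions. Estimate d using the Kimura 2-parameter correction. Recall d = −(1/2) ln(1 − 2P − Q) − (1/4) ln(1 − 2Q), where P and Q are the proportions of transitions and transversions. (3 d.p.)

P = 189/1572 ≈ 0.120229 and Q = 76/1572 ≈ 0.048346.
Under the Kimura two-parameter model, d = −½ ln(1 − 2P − Q) − ¼ ln(1 − 2Q).
1 − 2P − Q = 0.711196, giving −½ ln(0.711196) = 0.170404.
1 − 2Q = 0.903308, giving −¼ ln(0.903308) = 0.025423.
d = 0.170404 + 0.025423 = 0.195827.

0.196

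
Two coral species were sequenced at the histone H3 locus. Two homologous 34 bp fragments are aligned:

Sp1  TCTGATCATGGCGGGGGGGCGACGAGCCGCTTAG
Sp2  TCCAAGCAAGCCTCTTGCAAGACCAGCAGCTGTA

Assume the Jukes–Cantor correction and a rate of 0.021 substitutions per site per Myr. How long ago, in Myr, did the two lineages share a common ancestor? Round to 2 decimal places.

The sequences differ at 17 of 34 sites, so p = 17/34 = 0.5.
d = −(3/4) ln(1 − 4p/3) = −0.75 ln(1 − 0.666667) = −0.75 ln(0.333333)
  = −0.75 × (-1.098613) = 0.823960 substitutions/site.
Under a molecular clock d = 2μt, so t = d/(2μ) = 0.823960 / (2 × 0.021) = 19.62 Myr.

19.62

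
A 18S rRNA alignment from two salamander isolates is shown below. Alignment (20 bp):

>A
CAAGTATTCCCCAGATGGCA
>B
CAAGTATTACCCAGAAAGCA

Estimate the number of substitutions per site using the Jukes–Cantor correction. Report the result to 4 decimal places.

The sequences differ at 3 of 20 sites (9, 16, 17), so p = 3/20 = 0.15.
d = −(3/4) ln(1 − 4p/3) = −0.75 ln(1 − 0.2) = −0.75 ln(0.8)
  = −0.75 × (-0.223144) = 0.167358 substitutions/site.

0.1674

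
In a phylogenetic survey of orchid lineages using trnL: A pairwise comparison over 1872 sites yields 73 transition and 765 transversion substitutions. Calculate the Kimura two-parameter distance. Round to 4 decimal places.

P = 73/1872 ≈ 0.038996 and Q = 765/1872 ≈ 0.408654.
Under the Kimura two-parameter model, d = −½ ln(1 − 2P − Q) − ¼ ln(1 − 2Q).
1 − 2P − Q = 0.513354, giving −½ ln(0.513354) = 0.333395.
1 − 2Q = 0.182692, giving −¼ ln(0.182692) = 0.424988.
d = 0.333395 + 0.424988 = 0.758383.

0.7584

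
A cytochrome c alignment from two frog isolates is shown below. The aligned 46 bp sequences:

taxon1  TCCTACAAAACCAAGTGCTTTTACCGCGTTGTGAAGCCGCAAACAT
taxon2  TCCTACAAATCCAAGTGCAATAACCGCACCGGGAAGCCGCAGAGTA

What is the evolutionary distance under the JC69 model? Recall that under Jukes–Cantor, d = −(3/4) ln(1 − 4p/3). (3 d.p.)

0.321

The sequences differ at 12 of 46 sites, so p = 12/46 ≈ 0.26087.
d = −(3/4) ln(1 − 4p/3) = −0.75 ln(1 − 0.347827) = −0.75 ln(0.652173)
  = −0.75 × (-0.427445) = 0.320584 substitutions/site.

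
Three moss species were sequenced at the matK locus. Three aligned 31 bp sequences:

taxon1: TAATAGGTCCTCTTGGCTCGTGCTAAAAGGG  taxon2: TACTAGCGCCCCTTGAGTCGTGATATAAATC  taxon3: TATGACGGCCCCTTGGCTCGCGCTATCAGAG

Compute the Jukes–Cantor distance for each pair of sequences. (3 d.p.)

taxon1–taxon2: 11/31 sites differ → p ≈ 0.354839, d = −0.75 ln(1 − 0.473119) = 0.480585 ≈ 0.481.
taxon1–taxon3: 9/31 sites differ → p ≈ 0.290323, d = −0.75 ln(1 − 0.387097) = 0.367161 ≈ 0.367.
taxon2–taxon3: 12/31 sites differ → p ≈ 0.387097, d = −0.75 ln(1 − 0.516129) = 0.544453 ≈ 0.544.

d(taxon1,taxon2) = 0.481, d(taxon1,taxon3) = 0.367, d(taxon2,taxon3) = 0.544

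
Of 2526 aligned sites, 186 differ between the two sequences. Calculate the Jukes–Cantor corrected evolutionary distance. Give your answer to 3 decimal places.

p = 186/2526 ≈ 0.073634.
d = −(3/4) ln(1 − 4p/3) = −0.75 ln(1 − 0.098179) = −0.75 ln(0.901821)
  = −0.75 × (-0.103339) = 0.077504 substitutions/site.

0.078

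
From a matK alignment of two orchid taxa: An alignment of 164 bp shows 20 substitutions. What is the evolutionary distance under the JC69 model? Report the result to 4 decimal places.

0.1331

p = 20/164 ≈ 0.121951.
d = −(3/4) ln(1 − 4p/3) = −0.75 ln(1 − 0.162601) = −0.75 ln(0.837399)
  = −0.75 × (-0.177455) = 0.133091 substitutions/site.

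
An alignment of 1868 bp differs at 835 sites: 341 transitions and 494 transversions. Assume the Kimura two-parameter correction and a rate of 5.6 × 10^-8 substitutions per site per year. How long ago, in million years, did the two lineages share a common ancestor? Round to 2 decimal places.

P = 341/1868 ≈ 0.182548 and Q = 494/1868 ≈ 0.264454.
Under the Kimura two-parameter model, d = −½ ln(1 − 2P − Q) − ¼ ln(1 − 2Q).
1 − 2P − Q = 0.37045, giving −½ ln(0.37045) = 0.496518.
1 − 2Q = 0.471092, giving −¼ ln(0.471092) = 0.188175.
d = 0.496518 + 0.188175 = 0.684693.
Under a molecular clock d = 2μt, so t = d/(2μ) = 0.684693 / (2 × 5.6 × 10^-8) = 6.11 million years.

6.11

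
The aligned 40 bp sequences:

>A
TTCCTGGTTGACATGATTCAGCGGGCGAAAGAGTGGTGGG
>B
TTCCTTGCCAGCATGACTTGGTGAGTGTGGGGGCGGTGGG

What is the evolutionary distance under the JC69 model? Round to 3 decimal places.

0.572

The sequences differ at 16 of 40 sites, so p = 16/40 = 0.4.
d = −(3/4) ln(1 − 4p/3) = −0.75 ln(1 − 0.533333) = −0.75 ln(0.466667)
  = −0.75 × (-0.762139) = 0.571604 substitutions/site.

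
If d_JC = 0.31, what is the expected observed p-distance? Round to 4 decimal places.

0.2539

p = (3/4)(1 − e^(−4d/3)) = 0.75 × (1 − e^(-0.413333)) = 0.75 × (1 − 0.661442) = 0.253919.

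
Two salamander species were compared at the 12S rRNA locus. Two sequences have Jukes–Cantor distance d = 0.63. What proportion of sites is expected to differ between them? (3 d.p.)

0.426

p = (3/4)(1 − e^(−4d/3)) = 0.75 × (1 − e^(-0.84)) = 0.75 × (1 − 0.431711) = 0.426217.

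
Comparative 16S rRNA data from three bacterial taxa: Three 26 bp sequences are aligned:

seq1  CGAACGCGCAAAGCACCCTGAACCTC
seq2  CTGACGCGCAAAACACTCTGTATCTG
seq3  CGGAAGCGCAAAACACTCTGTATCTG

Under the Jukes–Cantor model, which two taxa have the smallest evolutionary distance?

seq1–seq2: 7/26 differ, p = 0.269, d = 0.334.
seq1–seq3: 7/26 differ, p = 0.269, d = 0.334.
seq2–seq3: 2/26 differ, p = 0.077, d = 0.081.
The smallest distance is between seq2 and seq3.

seq2 and seq3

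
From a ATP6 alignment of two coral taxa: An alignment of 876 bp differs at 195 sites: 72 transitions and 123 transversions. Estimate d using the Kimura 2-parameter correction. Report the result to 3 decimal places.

0.264

P = 72/876 ≈ 0.082192 and Q = 123/876 ≈ 0.140411.
Under the Kimura two-parameter model, d = −½ ln(1 − 2P − Q) − ¼ ln(1 − 2Q).
1 − 2P − Q = 0.695205, giving −½ ln(0.695205) = 0.181774.
1 − 2Q = 0.719178, giving −¼ ln(0.719178) = 0.082412.
d = 0.181774 + 0.082412 = 0.264186.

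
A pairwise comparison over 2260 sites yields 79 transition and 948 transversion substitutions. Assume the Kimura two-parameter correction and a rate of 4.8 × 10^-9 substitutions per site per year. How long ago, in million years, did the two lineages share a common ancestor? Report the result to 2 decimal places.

P = 79/2260 ≈ 0.034956 and Q = 948/2260 ≈ 0.419469.
Under the Kimura two-parameter model, d = −½ ln(1 − 2P − Q) − ¼ ln(1 − 2Q).
1 − 2P − Q = 0.510619, giving −½ ln(0.510619) = 0.336066.
1 − 2Q = 0.161062, giving −¼ ln(0.161062) = 0.456491.
d = 0.336066 + 0.456491 = 0.792557.
Under a molecular clock d = 2μt, so t = d/(2μ) = 0.792557 / (2 × 4.8 × 10^-9) = 82.56 million years.

82.56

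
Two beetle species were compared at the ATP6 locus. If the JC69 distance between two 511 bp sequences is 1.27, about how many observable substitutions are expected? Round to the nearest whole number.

313

Invert JC69: p = (3/4)(1 − e^(−4d/3)) = 0.75 × (1 − e^(-1.693333)) = 0.75 × (1 − 0.183906) = 0.612071.
Expected differing sites = pL ≈ 0.612071 × 511 = 312.768281 ≈ 313.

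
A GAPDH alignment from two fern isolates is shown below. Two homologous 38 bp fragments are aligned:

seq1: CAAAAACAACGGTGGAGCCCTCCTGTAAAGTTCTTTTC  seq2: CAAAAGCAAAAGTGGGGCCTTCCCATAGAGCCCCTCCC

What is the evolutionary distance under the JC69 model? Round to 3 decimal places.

0.457

The sequences differ at 13 of 38 sites, so p = 13/38 ≈ 0.342105.
d = −(3/4) ln(1 − 4p/3) = −0.75 ln(1 − 0.45614) = −0.75 ln(0.54386)
  = −0.75 × (-0.609063) = 0.456797 substitutions/site.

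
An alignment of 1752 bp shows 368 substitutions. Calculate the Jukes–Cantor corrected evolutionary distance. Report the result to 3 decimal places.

0.246

p = 368/1752 ≈ 0.210046.
d = −(3/4) ln(1 − 4p/3) = −0.75 ln(1 − 0.280061) = −0.75 ln(0.719939)
  = −0.75 × (-0.328589) = 0.246442 substitutions/site.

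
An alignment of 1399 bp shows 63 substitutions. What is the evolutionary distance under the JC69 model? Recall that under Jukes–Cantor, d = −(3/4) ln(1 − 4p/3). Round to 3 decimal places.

0.046

p = 63/1399 ≈ 0.045032.
d = −(3/4) ln(1 − 4p/3) = −0.75 ln(1 − 0.060043) = −0.75 ln(0.939957)
  = −0.75 × (-0.061921) = 0.046441 substitutions/site.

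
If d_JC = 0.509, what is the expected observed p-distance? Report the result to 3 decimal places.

0.370

p = (3/4)(1 − e^(−4d/3)) = 0.75 × (1 − e^(-0.678667)) = 0.75 × (1 − 0.507293) = 0.369530.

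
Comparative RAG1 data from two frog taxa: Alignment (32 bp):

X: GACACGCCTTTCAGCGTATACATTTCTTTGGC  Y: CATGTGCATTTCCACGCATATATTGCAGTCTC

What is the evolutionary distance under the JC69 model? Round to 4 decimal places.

The sequences differ at 14 of 32 sites, so p = 14/32 = 0.4375.
d = −(3/4) ln(1 − 4p/3) = −0.75 ln(1 − 0.583333) = −0.75 ln(0.416667)
  = −0.75 × (-0.875468) = 0.656601 substitutions/site.

0.6566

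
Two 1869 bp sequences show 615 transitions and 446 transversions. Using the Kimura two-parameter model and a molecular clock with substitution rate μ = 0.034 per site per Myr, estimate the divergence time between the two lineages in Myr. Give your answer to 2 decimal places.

19.08

P = 615/1869 ≈ 0.329053 and Q = 446/1869 ≈ 0.23863.
Under the Kimura two-parameter model, d = −½ ln(1 − 2P − Q) − ¼ ln(1 − 2Q).
1 − 2P − Q = 0.103264, giving −½ ln(0.103264) = 1.135233.
1 − 2Q = 0.52274, giving −¼ ln(0.52274) = 0.162168.
d = 1.135233 + 0.162168 = 1.297401.
Under a molecular clock d = 2μt, so t = d/(2μ) = 1.297401 / (2 × 0.034) = 19.08 Myr.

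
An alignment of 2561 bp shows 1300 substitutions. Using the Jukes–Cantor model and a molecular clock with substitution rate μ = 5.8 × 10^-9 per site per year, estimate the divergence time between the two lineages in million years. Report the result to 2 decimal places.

73.03

p = 1300/2561 ≈ 0.507614.
d = −(3/4) ln(1 − 4p/3) = −0.75 ln(1 − 0.676819) = −0.75 ln(0.323181)
  = −0.75 × (-1.129543) = 0.847157 substitutions/site.
Under a molecular clock d = 2μt, so t = d/(2μ) = 0.847157 / (2 × 5.8 × 10^-9) = 73.03 million years.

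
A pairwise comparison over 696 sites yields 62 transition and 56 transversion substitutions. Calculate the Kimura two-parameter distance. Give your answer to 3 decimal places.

0.193

P = 62/696 ≈ 0.08908 and Q = 56/696 ≈ 0.08046.
Under the Kimura two-parameter model, d = −½ ln(1 − 2P − Q) − ¼ ln(1 − 2Q).
1 − 2P − Q = 0.74138, giving −½ ln(0.74138) = 0.149621.
1 − 2Q = 0.83908, giving −¼ ln(0.83908) = 0.043862.
d = 0.149621 + 0.043862 = 0.193483.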